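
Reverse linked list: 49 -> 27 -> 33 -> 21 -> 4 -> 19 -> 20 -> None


Step 1: curr=49, set curr.next=prev(None) | reversed so far: 49
Step 2: curr=27, set curr.next=prev(49) | reversed so far: 27 -> 49
Step 3: curr=33, set curr.next=prev(27) | reversed so far: 33 -> 27 -> 49
Step 4: curr=21, set curr.next=prev(33) | reversed so far: 21 -> 33 -> 27 -> 49
Step 5: curr=4, set curr.next=prev(21) | reversed so far: 4 -> 21 -> 33 -> 27 -> 49
Step 6: curr=19, set curr.next=prev(4) | reversed so far: 19 -> 4 -> 21 -> 33 -> 27 -> 49
Step 7: curr=20, set curr.next=prev(19) | reversed so far: 20 -> 19 -> 4 -> 21 -> 33 -> 27 -> 49

20 -> 19 -> 4 -> 21 -> 33 -> 27 -> 49 -> None


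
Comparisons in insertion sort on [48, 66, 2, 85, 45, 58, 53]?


Algorithm: insertion sort
Input: [48, 66, 2, 85, 45, 58, 53]
Sorted: [2, 45, 48, 53, 58, 66, 85]

15


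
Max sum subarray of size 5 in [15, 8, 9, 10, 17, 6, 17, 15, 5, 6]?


[0:5]: 59
[1:6]: 50
[2:7]: 59
[3:8]: 65
[4:9]: 60
[5:10]: 49

Max: 65 at [3:8]


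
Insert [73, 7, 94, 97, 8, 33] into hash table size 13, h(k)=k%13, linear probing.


Insert 73: h=8 -> slot 8
Insert 7: h=7 -> slot 7
Insert 94: h=3 -> slot 3
Insert 97: h=6 -> slot 6
Insert 8: h=8, 1 probes -> slot 9
Insert 33: h=7, 3 probes -> slot 10

Table: [None, None, None, 94, None, None, 97, 7, 73, 8, 33, None, None]


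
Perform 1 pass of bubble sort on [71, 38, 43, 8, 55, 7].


Initial: [71, 38, 43, 8, 55, 7]
Pass 1: [38, 43, 8, 55, 7, 71] (5 swaps)

After 1 pass: [38, 43, 8, 55, 7, 71]


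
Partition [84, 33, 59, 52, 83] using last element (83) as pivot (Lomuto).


Pivot: 83
  33 <= 83: swap -> [33, 84, 59, 52, 83]
  59 <= 83: swap -> [33, 59, 84, 52, 83]
  52 <= 83: swap -> [33, 59, 52, 84, 83]
Place pivot at 3: [33, 59, 52, 83, 84]

Partitioned: [33, 59, 52, 83, 84]


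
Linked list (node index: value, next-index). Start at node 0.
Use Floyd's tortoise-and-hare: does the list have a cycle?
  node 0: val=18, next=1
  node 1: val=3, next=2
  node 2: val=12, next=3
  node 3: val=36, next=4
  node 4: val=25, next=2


Floyd's tortoise (slow, +1) and hare (fast, +2):
  init: slow=0, fast=0
  step 1: slow=1, fast=2
  step 2: slow=2, fast=4
  step 3: slow=3, fast=3
  slow == fast at node 3: cycle detected

Cycle: yes


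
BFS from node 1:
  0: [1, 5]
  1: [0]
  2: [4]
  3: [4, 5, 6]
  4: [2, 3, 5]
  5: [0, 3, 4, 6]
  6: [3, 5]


Visit 1, enqueue [0]
Visit 0, enqueue [5]
Visit 5, enqueue [3, 4, 6]
Visit 3, enqueue []
Visit 4, enqueue [2]
Visit 6, enqueue []
Visit 2, enqueue []

BFS order: [1, 0, 5, 3, 4, 6, 2]


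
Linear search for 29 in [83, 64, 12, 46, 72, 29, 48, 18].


i=0: 83!=29
i=1: 64!=29
i=2: 12!=29
i=3: 46!=29
i=4: 72!=29
i=5: 29==29 found!

Found at 5, 6 comps


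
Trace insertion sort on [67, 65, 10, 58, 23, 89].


Initial: [67, 65, 10, 58, 23, 89]
Insert 65: [65, 67, 10, 58, 23, 89]
Insert 10: [10, 65, 67, 58, 23, 89]
Insert 58: [10, 58, 65, 67, 23, 89]
Insert 23: [10, 23, 58, 65, 67, 89]
Insert 89: [10, 23, 58, 65, 67, 89]

Sorted: [10, 23, 58, 65, 67, 89]


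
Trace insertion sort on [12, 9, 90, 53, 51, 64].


Initial: [12, 9, 90, 53, 51, 64]
Insert 9: [9, 12, 90, 53, 51, 64]
Insert 90: [9, 12, 90, 53, 51, 64]
Insert 53: [9, 12, 53, 90, 51, 64]
Insert 51: [9, 12, 51, 53, 90, 64]
Insert 64: [9, 12, 51, 53, 64, 90]

Sorted: [9, 12, 51, 53, 64, 90]


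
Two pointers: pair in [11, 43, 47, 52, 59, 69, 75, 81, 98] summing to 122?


lo=0(11)+hi=8(98)=109
lo=1(43)+hi=8(98)=141
lo=1(43)+hi=7(81)=124
lo=1(43)+hi=6(75)=118
lo=2(47)+hi=6(75)=122

Yes: 47+75=122


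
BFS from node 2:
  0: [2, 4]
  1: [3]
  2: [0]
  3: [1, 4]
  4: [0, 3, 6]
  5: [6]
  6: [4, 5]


Visit 2, enqueue [0]
Visit 0, enqueue [4]
Visit 4, enqueue [3, 6]
Visit 3, enqueue [1]
Visit 6, enqueue [5]
Visit 1, enqueue []
Visit 5, enqueue []

BFS order: [2, 0, 4, 3, 6, 1, 5]


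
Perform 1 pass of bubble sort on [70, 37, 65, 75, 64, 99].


Initial: [70, 37, 65, 75, 64, 99]
Pass 1: [37, 65, 70, 64, 75, 99] (3 swaps)

After 1 pass: [37, 65, 70, 64, 75, 99]


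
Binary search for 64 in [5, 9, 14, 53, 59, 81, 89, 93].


Step 1: lo=0, hi=7, mid=3, val=53
Step 2: lo=4, hi=7, mid=5, val=81
Step 3: lo=4, hi=4, mid=4, val=59

Not found


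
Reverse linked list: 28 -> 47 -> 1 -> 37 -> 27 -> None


Step 1: curr=28, set curr.next=prev(None) | reversed so far: 28
Step 2: curr=47, set curr.next=prev(28) | reversed so far: 47 -> 28
Step 3: curr=1, set curr.next=prev(47) | reversed so far: 1 -> 47 -> 28
Step 4: curr=37, set curr.next=prev(1) | reversed so far: 37 -> 1 -> 47 -> 28
Step 5: curr=27, set curr.next=prev(37) | reversed so far: 27 -> 37 -> 1 -> 47 -> 28

27 -> 37 -> 1 -> 47 -> 28 -> None


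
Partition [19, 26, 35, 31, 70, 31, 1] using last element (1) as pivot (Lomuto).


Pivot: 1
Place pivot at 0: [1, 26, 35, 31, 70, 31, 19]

Partitioned: [1, 26, 35, 31, 70, 31, 19]


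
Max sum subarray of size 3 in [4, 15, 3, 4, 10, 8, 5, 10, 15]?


[0:3]: 22
[1:4]: 22
[2:5]: 17
[3:6]: 22
[4:7]: 23
[5:8]: 23
[6:9]: 30

Max: 30 at [6:9]


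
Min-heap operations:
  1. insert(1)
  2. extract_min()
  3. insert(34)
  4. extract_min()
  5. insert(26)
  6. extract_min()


insert(1) -> [1]
extract_min()->1, []
insert(34) -> [34]
extract_min()->34, []
insert(26) -> [26]
extract_min()->26, []

Final heap: []


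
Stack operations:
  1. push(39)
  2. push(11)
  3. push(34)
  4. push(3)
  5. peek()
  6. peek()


push(39) -> [39]
push(11) -> [39, 11]
push(34) -> [39, 11, 34]
push(3) -> [39, 11, 34, 3]
peek()->3
peek()->3

Final stack: [39, 11, 34, 3]


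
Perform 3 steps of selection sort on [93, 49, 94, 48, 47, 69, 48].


Initial: [93, 49, 94, 48, 47, 69, 48]
Step 1: min=47 at 4
  Swap: [47, 49, 94, 48, 93, 69, 48]
Step 2: min=48 at 3
  Swap: [47, 48, 94, 49, 93, 69, 48]
Step 3: min=48 at 6
  Swap: [47, 48, 48, 49, 93, 69, 94]

After 3 steps: [47, 48, 48, 49, 93, 69, 94]


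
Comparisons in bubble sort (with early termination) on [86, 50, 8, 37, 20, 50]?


Algorithm: bubble sort (with early termination)
Input: [86, 50, 8, 37, 20, 50]
Sorted: [8, 20, 37, 50, 50, 86]

14


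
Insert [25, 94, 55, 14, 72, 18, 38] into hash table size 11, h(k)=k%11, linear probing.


Insert 25: h=3 -> slot 3
Insert 94: h=6 -> slot 6
Insert 55: h=0 -> slot 0
Insert 14: h=3, 1 probes -> slot 4
Insert 72: h=6, 1 probes -> slot 7
Insert 18: h=7, 1 probes -> slot 8
Insert 38: h=5 -> slot 5

Table: [55, None, None, 25, 14, 38, 94, 72, 18, None, None]


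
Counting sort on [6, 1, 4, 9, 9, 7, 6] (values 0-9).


Input: [6, 1, 4, 9, 9, 7, 6]
Counts: [0, 1, 0, 0, 1, 0, 2, 1, 0, 2]

Sorted: [1, 4, 6, 6, 7, 9, 9]


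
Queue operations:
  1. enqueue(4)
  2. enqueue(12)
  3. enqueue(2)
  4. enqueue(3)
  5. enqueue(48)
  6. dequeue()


enqueue(4) -> [4]
enqueue(12) -> [4, 12]
enqueue(2) -> [4, 12, 2]
enqueue(3) -> [4, 12, 2, 3]
enqueue(48) -> [4, 12, 2, 3, 48]
dequeue()->4, [12, 2, 3, 48]

Final queue: [12, 2, 3, 48]


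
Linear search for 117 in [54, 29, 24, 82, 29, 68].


i=0: 54!=117
i=1: 29!=117
i=2: 24!=117
i=3: 82!=117
i=4: 29!=117
i=5: 68!=117

Not found, 6 comps


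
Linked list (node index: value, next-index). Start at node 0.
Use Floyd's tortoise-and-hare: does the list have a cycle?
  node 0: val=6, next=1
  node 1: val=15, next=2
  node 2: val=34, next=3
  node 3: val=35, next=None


Floyd's tortoise (slow, +1) and hare (fast, +2):
  init: slow=0, fast=0
  step 1: slow=1, fast=2
  step 2: fast 2->3->None, no cycle

Cycle: no


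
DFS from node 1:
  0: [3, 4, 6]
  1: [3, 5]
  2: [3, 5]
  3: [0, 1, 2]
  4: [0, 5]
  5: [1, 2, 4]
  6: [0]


Visit 1, push [5, 3]
Visit 3, push [2, 0]
Visit 0, push [6, 4]
Visit 4, push [5]
Visit 5, push [2]
Visit 2, push []
Visit 6, push []

DFS order: [1, 3, 0, 4, 5, 2, 6]


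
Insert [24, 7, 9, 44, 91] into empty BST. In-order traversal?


Insert 24: root
Insert 7: L from 24
Insert 9: L from 24 -> R from 7
Insert 44: R from 24
Insert 91: R from 24 -> R from 44

In-order: [7, 9, 24, 44, 91]


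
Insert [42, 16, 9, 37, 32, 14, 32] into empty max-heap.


Insert 42: [42]
Insert 16: [42, 16]
Insert 9: [42, 16, 9]
Insert 37: [42, 37, 9, 16]
Insert 32: [42, 37, 9, 16, 32]
Insert 14: [42, 37, 14, 16, 32, 9]
Insert 32: [42, 37, 32, 16, 32, 9, 14]

Final heap: [42, 37, 32, 16, 32, 9, 14]


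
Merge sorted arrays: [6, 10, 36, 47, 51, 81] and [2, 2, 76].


Take 2 from B
Take 2 from B
Take 6 from A
Take 10 from A
Take 36 from A
Take 47 from A
Take 51 from A
Take 76 from B

Merged: [2, 2, 6, 10, 36, 47, 51, 76, 81]


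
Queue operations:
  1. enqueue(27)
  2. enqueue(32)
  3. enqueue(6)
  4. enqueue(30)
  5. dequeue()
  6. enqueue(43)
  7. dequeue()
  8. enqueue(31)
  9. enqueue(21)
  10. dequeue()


enqueue(27) -> [27]
enqueue(32) -> [27, 32]
enqueue(6) -> [27, 32, 6]
enqueue(30) -> [27, 32, 6, 30]
dequeue()->27, [32, 6, 30]
enqueue(43) -> [32, 6, 30, 43]
dequeue()->32, [6, 30, 43]
enqueue(31) -> [6, 30, 43, 31]
enqueue(21) -> [6, 30, 43, 31, 21]
dequeue()->6, [30, 43, 31, 21]

Final queue: [30, 43, 31, 21]


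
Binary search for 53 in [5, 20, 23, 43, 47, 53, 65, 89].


Step 1: lo=0, hi=7, mid=3, val=43
Step 2: lo=4, hi=7, mid=5, val=53

Found at index 5


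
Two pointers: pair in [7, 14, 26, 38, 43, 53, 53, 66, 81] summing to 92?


lo=0(7)+hi=8(81)=88
lo=1(14)+hi=8(81)=95
lo=1(14)+hi=7(66)=80
lo=2(26)+hi=7(66)=92

Yes: 26+66=92


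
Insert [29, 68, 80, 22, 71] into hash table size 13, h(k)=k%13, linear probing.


Insert 29: h=3 -> slot 3
Insert 68: h=3, 1 probes -> slot 4
Insert 80: h=2 -> slot 2
Insert 22: h=9 -> slot 9
Insert 71: h=6 -> slot 6

Table: [None, None, 80, 29, 68, None, 71, None, None, 22, None, None, None]


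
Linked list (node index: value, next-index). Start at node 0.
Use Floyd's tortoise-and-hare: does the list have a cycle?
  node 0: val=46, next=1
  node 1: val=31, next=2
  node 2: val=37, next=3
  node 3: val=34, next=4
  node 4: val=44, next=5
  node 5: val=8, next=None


Floyd's tortoise (slow, +1) and hare (fast, +2):
  init: slow=0, fast=0
  step 1: slow=1, fast=2
  step 2: slow=2, fast=4
  step 3: fast 4->5->None, no cycle

Cycle: no


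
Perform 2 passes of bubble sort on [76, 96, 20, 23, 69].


Initial: [76, 96, 20, 23, 69]
Pass 1: [76, 20, 23, 69, 96] (3 swaps)
Pass 2: [20, 23, 69, 76, 96] (3 swaps)

After 2 passes: [20, 23, 69, 76, 96]


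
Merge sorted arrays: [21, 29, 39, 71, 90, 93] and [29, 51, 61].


Take 21 from A
Take 29 from A
Take 29 from B
Take 39 from A
Take 51 from B
Take 61 from B

Merged: [21, 29, 29, 39, 51, 61, 71, 90, 93]


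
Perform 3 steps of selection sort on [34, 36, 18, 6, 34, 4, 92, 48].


Initial: [34, 36, 18, 6, 34, 4, 92, 48]
Step 1: min=4 at 5
  Swap: [4, 36, 18, 6, 34, 34, 92, 48]
Step 2: min=6 at 3
  Swap: [4, 6, 18, 36, 34, 34, 92, 48]
Step 3: min=18 at 2
  Swap: [4, 6, 18, 36, 34, 34, 92, 48]

After 3 steps: [4, 6, 18, 36, 34, 34, 92, 48]


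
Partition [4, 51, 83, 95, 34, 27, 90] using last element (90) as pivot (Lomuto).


Pivot: 90
  4 <= 90: advance i (no swap)
  51 <= 90: advance i (no swap)
  83 <= 90: advance i (no swap)
  34 <= 90: swap -> [4, 51, 83, 34, 95, 27, 90]
  27 <= 90: swap -> [4, 51, 83, 34, 27, 95, 90]
Place pivot at 5: [4, 51, 83, 34, 27, 90, 95]

Partitioned: [4, 51, 83, 34, 27, 90, 95]


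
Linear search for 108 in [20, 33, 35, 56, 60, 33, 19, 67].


i=0: 20!=108
i=1: 33!=108
i=2: 35!=108
i=3: 56!=108
i=4: 60!=108
i=5: 33!=108
i=6: 19!=108
i=7: 67!=108

Not found, 8 comps


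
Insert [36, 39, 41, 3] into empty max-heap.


Insert 36: [36]
Insert 39: [39, 36]
Insert 41: [41, 36, 39]
Insert 3: [41, 36, 39, 3]

Final heap: [41, 36, 39, 3]


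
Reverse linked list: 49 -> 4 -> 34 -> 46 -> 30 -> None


Step 1: curr=49, set curr.next=prev(None) | reversed so far: 49
Step 2: curr=4, set curr.next=prev(49) | reversed so far: 4 -> 49
Step 3: curr=34, set curr.next=prev(4) | reversed so far: 34 -> 4 -> 49
Step 4: curr=46, set curr.next=prev(34) | reversed so far: 46 -> 34 -> 4 -> 49
Step 5: curr=30, set curr.next=prev(46) | reversed so far: 30 -> 46 -> 34 -> 4 -> 49

30 -> 46 -> 34 -> 4 -> 49 -> None


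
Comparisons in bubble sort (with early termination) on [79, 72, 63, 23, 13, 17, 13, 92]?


Algorithm: bubble sort (with early termination)
Input: [79, 72, 63, 23, 13, 17, 13, 92]
Sorted: [13, 13, 17, 23, 63, 72, 79, 92]

27


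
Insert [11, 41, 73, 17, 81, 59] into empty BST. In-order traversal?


Insert 11: root
Insert 41: R from 11
Insert 73: R from 11 -> R from 41
Insert 17: R from 11 -> L from 41
Insert 81: R from 11 -> R from 41 -> R from 73
Insert 59: R from 11 -> R from 41 -> L from 73

In-order: [11, 17, 41, 59, 73, 81]


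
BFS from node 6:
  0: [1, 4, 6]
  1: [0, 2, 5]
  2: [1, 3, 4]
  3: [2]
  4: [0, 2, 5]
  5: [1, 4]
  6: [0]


Visit 6, enqueue [0]
Visit 0, enqueue [1, 4]
Visit 1, enqueue [2, 5]
Visit 4, enqueue []
Visit 2, enqueue [3]
Visit 5, enqueue []
Visit 3, enqueue []

BFS order: [6, 0, 1, 4, 2, 5, 3]


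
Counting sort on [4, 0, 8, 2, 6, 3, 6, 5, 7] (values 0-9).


Input: [4, 0, 8, 2, 6, 3, 6, 5, 7]
Counts: [1, 0, 1, 1, 1, 1, 2, 1, 1, 0]

Sorted: [0, 2, 3, 4, 5, 6, 6, 7, 8]


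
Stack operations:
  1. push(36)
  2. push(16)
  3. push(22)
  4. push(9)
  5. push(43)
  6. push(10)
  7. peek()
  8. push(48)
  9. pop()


push(36) -> [36]
push(16) -> [36, 16]
push(22) -> [36, 16, 22]
push(9) -> [36, 16, 22, 9]
push(43) -> [36, 16, 22, 9, 43]
push(10) -> [36, 16, 22, 9, 43, 10]
peek()->10
push(48) -> [36, 16, 22, 9, 43, 10, 48]
pop()->48, [36, 16, 22, 9, 43, 10]

Final stack: [36, 16, 22, 9, 43, 10]


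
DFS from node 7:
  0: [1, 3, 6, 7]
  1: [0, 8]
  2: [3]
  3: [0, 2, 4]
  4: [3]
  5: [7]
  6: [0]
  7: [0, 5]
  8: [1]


Visit 7, push [5, 0]
Visit 0, push [6, 3, 1]
Visit 1, push [8]
Visit 8, push []
Visit 3, push [4, 2]
Visit 2, push []
Visit 4, push []
Visit 6, push []
Visit 5, push []

DFS order: [7, 0, 1, 8, 3, 2, 4, 6, 5]


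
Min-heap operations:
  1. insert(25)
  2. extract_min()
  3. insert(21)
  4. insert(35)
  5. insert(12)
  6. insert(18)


insert(25) -> [25]
extract_min()->25, []
insert(21) -> [21]
insert(35) -> [21, 35]
insert(12) -> [12, 35, 21]
insert(18) -> [12, 18, 21, 35]

Final heap: [12, 18, 21, 35]


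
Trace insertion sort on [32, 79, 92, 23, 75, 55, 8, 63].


Initial: [32, 79, 92, 23, 75, 55, 8, 63]
Insert 79: [32, 79, 92, 23, 75, 55, 8, 63]
Insert 92: [32, 79, 92, 23, 75, 55, 8, 63]
Insert 23: [23, 32, 79, 92, 75, 55, 8, 63]
Insert 75: [23, 32, 75, 79, 92, 55, 8, 63]
Insert 55: [23, 32, 55, 75, 79, 92, 8, 63]
Insert 8: [8, 23, 32, 55, 75, 79, 92, 63]
Insert 63: [8, 23, 32, 55, 63, 75, 79, 92]

Sorted: [8, 23, 32, 55, 63, 75, 79, 92]


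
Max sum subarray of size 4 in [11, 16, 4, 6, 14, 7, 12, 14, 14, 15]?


[0:4]: 37
[1:5]: 40
[2:6]: 31
[3:7]: 39
[4:8]: 47
[5:9]: 47
[6:10]: 55

Max: 55 at [6:10]


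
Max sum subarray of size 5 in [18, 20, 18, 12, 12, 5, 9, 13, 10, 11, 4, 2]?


[0:5]: 80
[1:6]: 67
[2:7]: 56
[3:8]: 51
[4:9]: 49
[5:10]: 48
[6:11]: 47
[7:12]: 40

Max: 80 at [0:5]


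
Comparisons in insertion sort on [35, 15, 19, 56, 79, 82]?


Algorithm: insertion sort
Input: [35, 15, 19, 56, 79, 82]
Sorted: [15, 19, 35, 56, 79, 82]

6


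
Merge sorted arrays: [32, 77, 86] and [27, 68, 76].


Take 27 from B
Take 32 from A
Take 68 from B
Take 76 from B

Merged: [27, 32, 68, 76, 77, 86]


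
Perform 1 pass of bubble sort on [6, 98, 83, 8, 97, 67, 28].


Initial: [6, 98, 83, 8, 97, 67, 28]
Pass 1: [6, 83, 8, 97, 67, 28, 98] (5 swaps)

After 1 pass: [6, 83, 8, 97, 67, 28, 98]


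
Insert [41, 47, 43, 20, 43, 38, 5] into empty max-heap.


Insert 41: [41]
Insert 47: [47, 41]
Insert 43: [47, 41, 43]
Insert 20: [47, 41, 43, 20]
Insert 43: [47, 43, 43, 20, 41]
Insert 38: [47, 43, 43, 20, 41, 38]
Insert 5: [47, 43, 43, 20, 41, 38, 5]

Final heap: [47, 43, 43, 20, 41, 38, 5]


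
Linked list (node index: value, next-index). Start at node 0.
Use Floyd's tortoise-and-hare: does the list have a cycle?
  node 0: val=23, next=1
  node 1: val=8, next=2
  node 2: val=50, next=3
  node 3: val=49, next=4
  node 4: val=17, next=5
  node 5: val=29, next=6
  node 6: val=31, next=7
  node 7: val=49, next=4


Floyd's tortoise (slow, +1) and hare (fast, +2):
  init: slow=0, fast=0
  step 1: slow=1, fast=2
  step 2: slow=2, fast=4
  step 3: slow=3, fast=6
  step 4: slow=4, fast=4
  slow == fast at node 4: cycle detected

Cycle: yes


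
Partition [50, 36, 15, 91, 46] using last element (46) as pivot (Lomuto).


Pivot: 46
  36 <= 46: swap -> [36, 50, 15, 91, 46]
  15 <= 46: swap -> [36, 15, 50, 91, 46]
Place pivot at 2: [36, 15, 46, 91, 50]

Partitioned: [36, 15, 46, 91, 50]


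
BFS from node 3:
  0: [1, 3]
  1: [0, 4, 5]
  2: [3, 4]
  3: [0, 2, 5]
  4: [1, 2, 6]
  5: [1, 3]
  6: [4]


Visit 3, enqueue [0, 2, 5]
Visit 0, enqueue [1]
Visit 2, enqueue [4]
Visit 5, enqueue []
Visit 1, enqueue []
Visit 4, enqueue [6]
Visit 6, enqueue []

BFS order: [3, 0, 2, 5, 1, 4, 6]


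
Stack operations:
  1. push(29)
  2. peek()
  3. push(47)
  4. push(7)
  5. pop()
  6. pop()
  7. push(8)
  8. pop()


push(29) -> [29]
peek()->29
push(47) -> [29, 47]
push(7) -> [29, 47, 7]
pop()->7, [29, 47]
pop()->47, [29]
push(8) -> [29, 8]
pop()->8, [29]

Final stack: [29]


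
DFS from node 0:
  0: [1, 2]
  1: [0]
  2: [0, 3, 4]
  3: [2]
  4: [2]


Visit 0, push [2, 1]
Visit 1, push []
Visit 2, push [4, 3]
Visit 3, push []
Visit 4, push []

DFS order: [0, 1, 2, 3, 4]


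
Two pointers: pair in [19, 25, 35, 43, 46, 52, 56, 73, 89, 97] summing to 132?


lo=0(19)+hi=9(97)=116
lo=1(25)+hi=9(97)=122
lo=2(35)+hi=9(97)=132

Yes: 35+97=132


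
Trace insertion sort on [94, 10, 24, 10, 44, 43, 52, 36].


Initial: [94, 10, 24, 10, 44, 43, 52, 36]
Insert 10: [10, 94, 24, 10, 44, 43, 52, 36]
Insert 24: [10, 24, 94, 10, 44, 43, 52, 36]
Insert 10: [10, 10, 24, 94, 44, 43, 52, 36]
Insert 44: [10, 10, 24, 44, 94, 43, 52, 36]
Insert 43: [10, 10, 24, 43, 44, 94, 52, 36]
Insert 52: [10, 10, 24, 43, 44, 52, 94, 36]
Insert 36: [10, 10, 24, 36, 43, 44, 52, 94]

Sorted: [10, 10, 24, 36, 43, 44, 52, 94]


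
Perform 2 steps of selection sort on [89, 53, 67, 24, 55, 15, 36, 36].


Initial: [89, 53, 67, 24, 55, 15, 36, 36]
Step 1: min=15 at 5
  Swap: [15, 53, 67, 24, 55, 89, 36, 36]
Step 2: min=24 at 3
  Swap: [15, 24, 67, 53, 55, 89, 36, 36]

After 2 steps: [15, 24, 67, 53, 55, 89, 36, 36]


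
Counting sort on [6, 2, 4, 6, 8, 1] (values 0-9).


Input: [6, 2, 4, 6, 8, 1]
Counts: [0, 1, 1, 0, 1, 0, 2, 0, 1, 0]

Sorted: [1, 2, 4, 6, 6, 8]


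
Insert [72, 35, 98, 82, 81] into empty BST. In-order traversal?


Insert 72: root
Insert 35: L from 72
Insert 98: R from 72
Insert 82: R from 72 -> L from 98
Insert 81: R from 72 -> L from 98 -> L from 82

In-order: [35, 72, 81, 82, 98]


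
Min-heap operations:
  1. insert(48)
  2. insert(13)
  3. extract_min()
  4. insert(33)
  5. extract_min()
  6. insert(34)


insert(48) -> [48]
insert(13) -> [13, 48]
extract_min()->13, [48]
insert(33) -> [33, 48]
extract_min()->33, [48]
insert(34) -> [34, 48]

Final heap: [34, 48]


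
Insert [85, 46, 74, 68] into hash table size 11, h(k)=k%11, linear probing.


Insert 85: h=8 -> slot 8
Insert 46: h=2 -> slot 2
Insert 74: h=8, 1 probes -> slot 9
Insert 68: h=2, 1 probes -> slot 3

Table: [None, None, 46, 68, None, None, None, None, 85, 74, None]


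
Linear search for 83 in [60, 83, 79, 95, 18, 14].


i=0: 60!=83
i=1: 83==83 found!

Found at 1, 2 comps


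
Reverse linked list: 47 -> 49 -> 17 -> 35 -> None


Step 1: curr=47, set curr.next=prev(None) | reversed so far: 47
Step 2: curr=49, set curr.next=prev(47) | reversed so far: 49 -> 47
Step 3: curr=17, set curr.next=prev(49) | reversed so far: 17 -> 49 -> 47
Step 4: curr=35, set curr.next=prev(17) | reversed so far: 35 -> 17 -> 49 -> 47

35 -> 17 -> 49 -> 47 -> None


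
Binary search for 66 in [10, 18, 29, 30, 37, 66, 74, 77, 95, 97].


Step 1: lo=0, hi=9, mid=4, val=37
Step 2: lo=5, hi=9, mid=7, val=77
Step 3: lo=5, hi=6, mid=5, val=66

Found at index 5


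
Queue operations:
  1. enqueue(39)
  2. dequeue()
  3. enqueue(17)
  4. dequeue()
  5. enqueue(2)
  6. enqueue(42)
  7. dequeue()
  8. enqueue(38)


enqueue(39) -> [39]
dequeue()->39, []
enqueue(17) -> [17]
dequeue()->17, []
enqueue(2) -> [2]
enqueue(42) -> [2, 42]
dequeue()->2, [42]
enqueue(38) -> [42, 38]

Final queue: [42, 38]


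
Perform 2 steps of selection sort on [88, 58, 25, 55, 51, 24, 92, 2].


Initial: [88, 58, 25, 55, 51, 24, 92, 2]
Step 1: min=2 at 7
  Swap: [2, 58, 25, 55, 51, 24, 92, 88]
Step 2: min=24 at 5
  Swap: [2, 24, 25, 55, 51, 58, 92, 88]

After 2 steps: [2, 24, 25, 55, 51, 58, 92, 88]


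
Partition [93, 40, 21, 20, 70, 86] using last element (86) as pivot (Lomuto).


Pivot: 86
  40 <= 86: swap -> [40, 93, 21, 20, 70, 86]
  21 <= 86: swap -> [40, 21, 93, 20, 70, 86]
  20 <= 86: swap -> [40, 21, 20, 93, 70, 86]
  70 <= 86: swap -> [40, 21, 20, 70, 93, 86]
Place pivot at 4: [40, 21, 20, 70, 86, 93]

Partitioned: [40, 21, 20, 70, 86, 93]


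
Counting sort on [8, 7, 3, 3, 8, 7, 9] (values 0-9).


Input: [8, 7, 3, 3, 8, 7, 9]
Counts: [0, 0, 0, 2, 0, 0, 0, 2, 2, 1]

Sorted: [3, 3, 7, 7, 8, 8, 9]


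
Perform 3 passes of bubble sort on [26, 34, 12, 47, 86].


Initial: [26, 34, 12, 47, 86]
Pass 1: [26, 12, 34, 47, 86] (1 swaps)
Pass 2: [12, 26, 34, 47, 86] (1 swaps)
Pass 3: [12, 26, 34, 47, 86] (0 swaps)

After 3 passes: [12, 26, 34, 47, 86]


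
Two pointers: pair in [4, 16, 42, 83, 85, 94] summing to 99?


lo=0(4)+hi=5(94)=98
lo=1(16)+hi=5(94)=110
lo=1(16)+hi=4(85)=101
lo=1(16)+hi=3(83)=99

Yes: 16+83=99


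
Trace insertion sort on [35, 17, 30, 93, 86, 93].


Initial: [35, 17, 30, 93, 86, 93]
Insert 17: [17, 35, 30, 93, 86, 93]
Insert 30: [17, 30, 35, 93, 86, 93]
Insert 93: [17, 30, 35, 93, 86, 93]
Insert 86: [17, 30, 35, 86, 93, 93]
Insert 93: [17, 30, 35, 86, 93, 93]

Sorted: [17, 30, 35, 86, 93, 93]


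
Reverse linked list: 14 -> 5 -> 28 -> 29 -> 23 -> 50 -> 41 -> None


Step 1: curr=14, set curr.next=prev(None) | reversed so far: 14
Step 2: curr=5, set curr.next=prev(14) | reversed so far: 5 -> 14
Step 3: curr=28, set curr.next=prev(5) | reversed so far: 28 -> 5 -> 14
Step 4: curr=29, set curr.next=prev(28) | reversed so far: 29 -> 28 -> 5 -> 14
Step 5: curr=23, set curr.next=prev(29) | reversed so far: 23 -> 29 -> 28 -> 5 -> 14
Step 6: curr=50, set curr.next=prev(23) | reversed so far: 50 -> 23 -> 29 -> 28 -> 5 -> 14
Step 7: curr=41, set curr.next=prev(50) | reversed so far: 41 -> 50 -> 23 -> 29 -> 28 -> 5 -> 14

41 -> 50 -> 23 -> 29 -> 28 -> 5 -> 14 -> None


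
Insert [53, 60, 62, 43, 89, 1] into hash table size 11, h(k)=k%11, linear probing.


Insert 53: h=9 -> slot 9
Insert 60: h=5 -> slot 5
Insert 62: h=7 -> slot 7
Insert 43: h=10 -> slot 10
Insert 89: h=1 -> slot 1
Insert 1: h=1, 1 probes -> slot 2

Table: [None, 89, 1, None, None, 60, None, 62, None, 53, 43]


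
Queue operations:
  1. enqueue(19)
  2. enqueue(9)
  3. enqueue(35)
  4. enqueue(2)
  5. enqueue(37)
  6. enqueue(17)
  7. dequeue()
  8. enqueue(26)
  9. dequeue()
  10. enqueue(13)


enqueue(19) -> [19]
enqueue(9) -> [19, 9]
enqueue(35) -> [19, 9, 35]
enqueue(2) -> [19, 9, 35, 2]
enqueue(37) -> [19, 9, 35, 2, 37]
enqueue(17) -> [19, 9, 35, 2, 37, 17]
dequeue()->19, [9, 35, 2, 37, 17]
enqueue(26) -> [9, 35, 2, 37, 17, 26]
dequeue()->9, [35, 2, 37, 17, 26]
enqueue(13) -> [35, 2, 37, 17, 26, 13]

Final queue: [35, 2, 37, 17, 26, 13]


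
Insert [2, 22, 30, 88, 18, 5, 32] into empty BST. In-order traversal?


Insert 2: root
Insert 22: R from 2
Insert 30: R from 2 -> R from 22
Insert 88: R from 2 -> R from 22 -> R from 30
Insert 18: R from 2 -> L from 22
Insert 5: R from 2 -> L from 22 -> L from 18
Insert 32: R from 2 -> R from 22 -> R from 30 -> L from 88

In-order: [2, 5, 18, 22, 30, 32, 88]


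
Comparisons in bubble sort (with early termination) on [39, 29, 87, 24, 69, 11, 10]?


Algorithm: bubble sort (with early termination)
Input: [39, 29, 87, 24, 69, 11, 10]
Sorted: [10, 11, 24, 29, 39, 69, 87]

21


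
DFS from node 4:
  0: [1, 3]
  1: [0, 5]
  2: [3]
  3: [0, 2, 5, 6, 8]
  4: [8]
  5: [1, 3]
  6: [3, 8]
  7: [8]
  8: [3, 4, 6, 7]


Visit 4, push [8]
Visit 8, push [7, 6, 3]
Visit 3, push [6, 5, 2, 0]
Visit 0, push [1]
Visit 1, push [5]
Visit 5, push []
Visit 2, push []
Visit 6, push []
Visit 7, push []

DFS order: [4, 8, 3, 0, 1, 5, 2, 6, 7]


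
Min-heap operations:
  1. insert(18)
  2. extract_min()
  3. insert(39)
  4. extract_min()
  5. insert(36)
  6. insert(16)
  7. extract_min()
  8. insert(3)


insert(18) -> [18]
extract_min()->18, []
insert(39) -> [39]
extract_min()->39, []
insert(36) -> [36]
insert(16) -> [16, 36]
extract_min()->16, [36]
insert(3) -> [3, 36]

Final heap: [3, 36]


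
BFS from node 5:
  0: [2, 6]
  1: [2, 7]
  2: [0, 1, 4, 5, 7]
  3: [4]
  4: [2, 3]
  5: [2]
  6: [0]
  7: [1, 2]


Visit 5, enqueue [2]
Visit 2, enqueue [0, 1, 4, 7]
Visit 0, enqueue [6]
Visit 1, enqueue []
Visit 4, enqueue [3]
Visit 7, enqueue []
Visit 6, enqueue []
Visit 3, enqueue []

BFS order: [5, 2, 0, 1, 4, 7, 6, 3]


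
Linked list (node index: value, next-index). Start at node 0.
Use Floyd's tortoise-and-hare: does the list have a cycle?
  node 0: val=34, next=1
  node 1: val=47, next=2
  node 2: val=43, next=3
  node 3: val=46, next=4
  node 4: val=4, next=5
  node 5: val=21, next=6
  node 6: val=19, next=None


Floyd's tortoise (slow, +1) and hare (fast, +2):
  init: slow=0, fast=0
  step 1: slow=1, fast=2
  step 2: slow=2, fast=4
  step 3: slow=3, fast=6
  step 4: fast -> None, no cycle

Cycle: no


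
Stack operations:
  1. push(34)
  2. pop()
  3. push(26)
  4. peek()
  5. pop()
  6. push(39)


push(34) -> [34]
pop()->34, []
push(26) -> [26]
peek()->26
pop()->26, []
push(39) -> [39]

Final stack: [39]


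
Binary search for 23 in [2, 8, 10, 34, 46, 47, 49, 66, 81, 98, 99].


Step 1: lo=0, hi=10, mid=5, val=47
Step 2: lo=0, hi=4, mid=2, val=10
Step 3: lo=3, hi=4, mid=3, val=34

Not found


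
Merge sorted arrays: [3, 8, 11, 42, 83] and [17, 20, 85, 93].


Take 3 from A
Take 8 from A
Take 11 from A
Take 17 from B
Take 20 from B
Take 42 from A
Take 83 from A

Merged: [3, 8, 11, 17, 20, 42, 83, 85, 93]


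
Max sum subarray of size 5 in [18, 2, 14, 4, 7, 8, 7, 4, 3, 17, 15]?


[0:5]: 45
[1:6]: 35
[2:7]: 40
[3:8]: 30
[4:9]: 29
[5:10]: 39
[6:11]: 46

Max: 46 at [6:11]


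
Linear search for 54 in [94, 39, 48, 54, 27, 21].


i=0: 94!=54
i=1: 39!=54
i=2: 48!=54
i=3: 54==54 found!

Found at 3, 4 comps


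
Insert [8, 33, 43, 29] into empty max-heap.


Insert 8: [8]
Insert 33: [33, 8]
Insert 43: [43, 8, 33]
Insert 29: [43, 29, 33, 8]

Final heap: [43, 29, 33, 8]


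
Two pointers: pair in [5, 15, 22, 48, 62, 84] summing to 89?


lo=0(5)+hi=5(84)=89

Yes: 5+84=89


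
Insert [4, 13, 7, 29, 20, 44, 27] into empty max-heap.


Insert 4: [4]
Insert 13: [13, 4]
Insert 7: [13, 4, 7]
Insert 29: [29, 13, 7, 4]
Insert 20: [29, 20, 7, 4, 13]
Insert 44: [44, 20, 29, 4, 13, 7]
Insert 27: [44, 20, 29, 4, 13, 7, 27]

Final heap: [44, 20, 29, 4, 13, 7, 27]


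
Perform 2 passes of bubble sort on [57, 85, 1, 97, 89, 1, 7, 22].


Initial: [57, 85, 1, 97, 89, 1, 7, 22]
Pass 1: [57, 1, 85, 89, 1, 7, 22, 97] (5 swaps)
Pass 2: [1, 57, 85, 1, 7, 22, 89, 97] (4 swaps)

After 2 passes: [1, 57, 85, 1, 7, 22, 89, 97]


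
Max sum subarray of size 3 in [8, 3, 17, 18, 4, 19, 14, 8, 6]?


[0:3]: 28
[1:4]: 38
[2:5]: 39
[3:6]: 41
[4:7]: 37
[5:8]: 41
[6:9]: 28

Max: 41 at [3:6]


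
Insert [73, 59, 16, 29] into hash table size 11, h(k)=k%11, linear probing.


Insert 73: h=7 -> slot 7
Insert 59: h=4 -> slot 4
Insert 16: h=5 -> slot 5
Insert 29: h=7, 1 probes -> slot 8

Table: [None, None, None, None, 59, 16, None, 73, 29, None, None]


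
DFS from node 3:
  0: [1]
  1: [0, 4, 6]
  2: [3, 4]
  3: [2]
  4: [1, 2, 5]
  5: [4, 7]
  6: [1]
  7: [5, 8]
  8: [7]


Visit 3, push [2]
Visit 2, push [4]
Visit 4, push [5, 1]
Visit 1, push [6, 0]
Visit 0, push []
Visit 6, push []
Visit 5, push [7]
Visit 7, push [8]
Visit 8, push []

DFS order: [3, 2, 4, 1, 0, 6, 5, 7, 8]


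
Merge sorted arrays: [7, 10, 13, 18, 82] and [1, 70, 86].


Take 1 from B
Take 7 from A
Take 10 from A
Take 13 from A
Take 18 from A
Take 70 from B
Take 82 from A

Merged: [1, 7, 10, 13, 18, 70, 82, 86]


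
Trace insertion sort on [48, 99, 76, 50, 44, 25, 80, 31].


Initial: [48, 99, 76, 50, 44, 25, 80, 31]
Insert 99: [48, 99, 76, 50, 44, 25, 80, 31]
Insert 76: [48, 76, 99, 50, 44, 25, 80, 31]
Insert 50: [48, 50, 76, 99, 44, 25, 80, 31]
Insert 44: [44, 48, 50, 76, 99, 25, 80, 31]
Insert 25: [25, 44, 48, 50, 76, 99, 80, 31]
Insert 80: [25, 44, 48, 50, 76, 80, 99, 31]
Insert 31: [25, 31, 44, 48, 50, 76, 80, 99]

Sorted: [25, 31, 44, 48, 50, 76, 80, 99]


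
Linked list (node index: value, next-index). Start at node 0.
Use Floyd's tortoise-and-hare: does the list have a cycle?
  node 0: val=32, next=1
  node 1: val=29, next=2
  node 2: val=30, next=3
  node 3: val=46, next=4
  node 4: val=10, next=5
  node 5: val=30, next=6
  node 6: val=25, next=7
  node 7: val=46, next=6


Floyd's tortoise (slow, +1) and hare (fast, +2):
  init: slow=0, fast=0
  step 1: slow=1, fast=2
  step 2: slow=2, fast=4
  step 3: slow=3, fast=6
  step 4: slow=4, fast=6
  step 5: slow=5, fast=6
  step 6: slow=6, fast=6
  slow == fast at node 6: cycle detected

Cycle: yes


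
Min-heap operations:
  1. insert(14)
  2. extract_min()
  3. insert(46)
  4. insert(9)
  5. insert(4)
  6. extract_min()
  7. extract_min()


insert(14) -> [14]
extract_min()->14, []
insert(46) -> [46]
insert(9) -> [9, 46]
insert(4) -> [4, 46, 9]
extract_min()->4, [9, 46]
extract_min()->9, [46]

Final heap: [46]


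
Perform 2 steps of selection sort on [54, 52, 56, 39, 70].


Initial: [54, 52, 56, 39, 70]
Step 1: min=39 at 3
  Swap: [39, 52, 56, 54, 70]
Step 2: min=52 at 1
  Swap: [39, 52, 56, 54, 70]

After 2 steps: [39, 52, 56, 54, 70]


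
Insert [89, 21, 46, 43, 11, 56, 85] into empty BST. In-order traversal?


Insert 89: root
Insert 21: L from 89
Insert 46: L from 89 -> R from 21
Insert 43: L from 89 -> R from 21 -> L from 46
Insert 11: L from 89 -> L from 21
Insert 56: L from 89 -> R from 21 -> R from 46
Insert 85: L from 89 -> R from 21 -> R from 46 -> R from 56

In-order: [11, 21, 43, 46, 56, 85, 89]


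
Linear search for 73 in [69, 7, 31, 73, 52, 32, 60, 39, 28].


i=0: 69!=73
i=1: 7!=73
i=2: 31!=73
i=3: 73==73 found!

Found at 3, 4 comps


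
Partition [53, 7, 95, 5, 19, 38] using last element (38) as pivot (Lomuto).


Pivot: 38
  7 <= 38: swap -> [7, 53, 95, 5, 19, 38]
  5 <= 38: swap -> [7, 5, 95, 53, 19, 38]
  19 <= 38: swap -> [7, 5, 19, 53, 95, 38]
Place pivot at 3: [7, 5, 19, 38, 95, 53]

Partitioned: [7, 5, 19, 38, 95, 53]


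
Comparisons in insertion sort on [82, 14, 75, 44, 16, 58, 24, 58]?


Algorithm: insertion sort
Input: [82, 14, 75, 44, 16, 58, 24, 58]
Sorted: [14, 16, 24, 44, 58, 58, 75, 82]

21


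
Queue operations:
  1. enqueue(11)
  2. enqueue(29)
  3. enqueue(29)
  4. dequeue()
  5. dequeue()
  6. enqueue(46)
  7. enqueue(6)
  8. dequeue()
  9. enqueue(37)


enqueue(11) -> [11]
enqueue(29) -> [11, 29]
enqueue(29) -> [11, 29, 29]
dequeue()->11, [29, 29]
dequeue()->29, [29]
enqueue(46) -> [29, 46]
enqueue(6) -> [29, 46, 6]
dequeue()->29, [46, 6]
enqueue(37) -> [46, 6, 37]

Final queue: [46, 6, 37]


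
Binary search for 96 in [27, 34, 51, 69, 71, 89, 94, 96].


Step 1: lo=0, hi=7, mid=3, val=69
Step 2: lo=4, hi=7, mid=5, val=89
Step 3: lo=6, hi=7, mid=6, val=94
Step 4: lo=7, hi=7, mid=7, val=96

Found at index 7


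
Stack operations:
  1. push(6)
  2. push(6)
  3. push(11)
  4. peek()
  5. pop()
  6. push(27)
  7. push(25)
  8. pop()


push(6) -> [6]
push(6) -> [6, 6]
push(11) -> [6, 6, 11]
peek()->11
pop()->11, [6, 6]
push(27) -> [6, 6, 27]
push(25) -> [6, 6, 27, 25]
pop()->25, [6, 6, 27]

Final stack: [6, 6, 27]


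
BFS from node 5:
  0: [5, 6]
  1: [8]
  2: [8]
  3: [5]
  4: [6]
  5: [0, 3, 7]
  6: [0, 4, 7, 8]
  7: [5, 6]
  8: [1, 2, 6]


Visit 5, enqueue [0, 3, 7]
Visit 0, enqueue [6]
Visit 3, enqueue []
Visit 7, enqueue []
Visit 6, enqueue [4, 8]
Visit 4, enqueue []
Visit 8, enqueue [1, 2]
Visit 1, enqueue []
Visit 2, enqueue []

BFS order: [5, 0, 3, 7, 6, 4, 8, 1, 2]


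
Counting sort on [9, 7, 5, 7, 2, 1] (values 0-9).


Input: [9, 7, 5, 7, 2, 1]
Counts: [0, 1, 1, 0, 0, 1, 0, 2, 0, 1]

Sorted: [1, 2, 5, 7, 7, 9]


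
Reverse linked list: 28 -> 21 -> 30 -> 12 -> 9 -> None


Step 1: curr=28, set curr.next=prev(None) | reversed so far: 28
Step 2: curr=21, set curr.next=prev(28) | reversed so far: 21 -> 28
Step 3: curr=30, set curr.next=prev(21) | reversed so far: 30 -> 21 -> 28
Step 4: curr=12, set curr.next=prev(30) | reversed so far: 12 -> 30 -> 21 -> 28
Step 5: curr=9, set curr.next=prev(12) | reversed so far: 9 -> 12 -> 30 -> 21 -> 28

9 -> 12 -> 30 -> 21 -> 28 -> None


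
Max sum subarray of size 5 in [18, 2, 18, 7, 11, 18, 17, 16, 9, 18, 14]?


[0:5]: 56
[1:6]: 56
[2:7]: 71
[3:8]: 69
[4:9]: 71
[5:10]: 78
[6:11]: 74

Max: 78 at [5:10]


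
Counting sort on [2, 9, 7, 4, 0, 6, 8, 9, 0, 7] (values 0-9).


Input: [2, 9, 7, 4, 0, 6, 8, 9, 0, 7]
Counts: [2, 0, 1, 0, 1, 0, 1, 2, 1, 2]

Sorted: [0, 0, 2, 4, 6, 7, 7, 8, 9, 9]


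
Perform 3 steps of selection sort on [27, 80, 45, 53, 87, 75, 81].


Initial: [27, 80, 45, 53, 87, 75, 81]
Step 1: min=27 at 0
  Swap: [27, 80, 45, 53, 87, 75, 81]
Step 2: min=45 at 2
  Swap: [27, 45, 80, 53, 87, 75, 81]
Step 3: min=53 at 3
  Swap: [27, 45, 53, 80, 87, 75, 81]

After 3 steps: [27, 45, 53, 80, 87, 75, 81]


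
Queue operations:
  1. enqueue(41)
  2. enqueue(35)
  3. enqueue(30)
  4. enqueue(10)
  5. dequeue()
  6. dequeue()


enqueue(41) -> [41]
enqueue(35) -> [41, 35]
enqueue(30) -> [41, 35, 30]
enqueue(10) -> [41, 35, 30, 10]
dequeue()->41, [35, 30, 10]
dequeue()->35, [30, 10]

Final queue: [30, 10]


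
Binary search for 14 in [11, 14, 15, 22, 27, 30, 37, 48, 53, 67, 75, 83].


Step 1: lo=0, hi=11, mid=5, val=30
Step 2: lo=0, hi=4, mid=2, val=15
Step 3: lo=0, hi=1, mid=0, val=11
Step 4: lo=1, hi=1, mid=1, val=14

Found at index 1


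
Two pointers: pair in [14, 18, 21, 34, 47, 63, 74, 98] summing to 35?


lo=0(14)+hi=7(98)=112
lo=0(14)+hi=6(74)=88
lo=0(14)+hi=5(63)=77
lo=0(14)+hi=4(47)=61
lo=0(14)+hi=3(34)=48
lo=0(14)+hi=2(21)=35

Yes: 14+21=35


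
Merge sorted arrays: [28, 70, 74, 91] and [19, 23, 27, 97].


Take 19 from B
Take 23 from B
Take 27 from B
Take 28 from A
Take 70 from A
Take 74 from A
Take 91 from A

Merged: [19, 23, 27, 28, 70, 74, 91, 97]


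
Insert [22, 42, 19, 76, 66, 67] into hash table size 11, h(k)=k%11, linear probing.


Insert 22: h=0 -> slot 0
Insert 42: h=9 -> slot 9
Insert 19: h=8 -> slot 8
Insert 76: h=10 -> slot 10
Insert 66: h=0, 1 probes -> slot 1
Insert 67: h=1, 1 probes -> slot 2

Table: [22, 66, 67, None, None, None, None, None, 19, 42, 76]


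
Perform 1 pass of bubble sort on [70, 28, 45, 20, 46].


Initial: [70, 28, 45, 20, 46]
Pass 1: [28, 45, 20, 46, 70] (4 swaps)

After 1 pass: [28, 45, 20, 46, 70]


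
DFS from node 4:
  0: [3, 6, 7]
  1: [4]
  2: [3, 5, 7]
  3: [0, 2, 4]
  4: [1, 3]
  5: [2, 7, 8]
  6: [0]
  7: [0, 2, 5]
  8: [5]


Visit 4, push [3, 1]
Visit 1, push []
Visit 3, push [2, 0]
Visit 0, push [7, 6]
Visit 6, push []
Visit 7, push [5, 2]
Visit 2, push [5]
Visit 5, push [8]
Visit 8, push []

DFS order: [4, 1, 3, 0, 6, 7, 2, 5, 8]


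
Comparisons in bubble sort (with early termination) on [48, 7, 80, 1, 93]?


Algorithm: bubble sort (with early termination)
Input: [48, 7, 80, 1, 93]
Sorted: [1, 7, 48, 80, 93]

10


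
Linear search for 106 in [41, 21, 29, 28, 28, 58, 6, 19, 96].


i=0: 41!=106
i=1: 21!=106
i=2: 29!=106
i=3: 28!=106
i=4: 28!=106
i=5: 58!=106
i=6: 6!=106
i=7: 19!=106
i=8: 96!=106

Not found, 9 comps


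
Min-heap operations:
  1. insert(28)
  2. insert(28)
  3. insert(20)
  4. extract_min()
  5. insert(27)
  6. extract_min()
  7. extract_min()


insert(28) -> [28]
insert(28) -> [28, 28]
insert(20) -> [20, 28, 28]
extract_min()->20, [28, 28]
insert(27) -> [27, 28, 28]
extract_min()->27, [28, 28]
extract_min()->28, [28]

Final heap: [28]


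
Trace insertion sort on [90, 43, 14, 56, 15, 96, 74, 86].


Initial: [90, 43, 14, 56, 15, 96, 74, 86]
Insert 43: [43, 90, 14, 56, 15, 96, 74, 86]
Insert 14: [14, 43, 90, 56, 15, 96, 74, 86]
Insert 56: [14, 43, 56, 90, 15, 96, 74, 86]
Insert 15: [14, 15, 43, 56, 90, 96, 74, 86]
Insert 96: [14, 15, 43, 56, 90, 96, 74, 86]
Insert 74: [14, 15, 43, 56, 74, 90, 96, 86]
Insert 86: [14, 15, 43, 56, 74, 86, 90, 96]

Sorted: [14, 15, 43, 56, 74, 86, 90, 96]


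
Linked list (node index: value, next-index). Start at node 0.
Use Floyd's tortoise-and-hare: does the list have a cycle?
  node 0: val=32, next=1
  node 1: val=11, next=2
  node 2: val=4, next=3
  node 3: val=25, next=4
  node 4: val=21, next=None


Floyd's tortoise (slow, +1) and hare (fast, +2):
  init: slow=0, fast=0
  step 1: slow=1, fast=2
  step 2: slow=2, fast=4
  step 3: fast -> None, no cycle

Cycle: no


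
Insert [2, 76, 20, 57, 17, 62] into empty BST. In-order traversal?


Insert 2: root
Insert 76: R from 2
Insert 20: R from 2 -> L from 76
Insert 57: R from 2 -> L from 76 -> R from 20
Insert 17: R from 2 -> L from 76 -> L from 20
Insert 62: R from 2 -> L from 76 -> R from 20 -> R from 57

In-order: [2, 17, 20, 57, 62, 76]


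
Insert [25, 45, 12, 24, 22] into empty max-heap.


Insert 25: [25]
Insert 45: [45, 25]
Insert 12: [45, 25, 12]
Insert 24: [45, 25, 12, 24]
Insert 22: [45, 25, 12, 24, 22]

Final heap: [45, 25, 12, 24, 22]


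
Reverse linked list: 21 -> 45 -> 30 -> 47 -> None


Step 1: curr=21, set curr.next=prev(None) | reversed so far: 21
Step 2: curr=45, set curr.next=prev(21) | reversed so far: 45 -> 21
Step 3: curr=30, set curr.next=prev(45) | reversed so far: 30 -> 45 -> 21
Step 4: curr=47, set curr.next=prev(30) | reversed so far: 47 -> 30 -> 45 -> 21

47 -> 30 -> 45 -> 21 -> None


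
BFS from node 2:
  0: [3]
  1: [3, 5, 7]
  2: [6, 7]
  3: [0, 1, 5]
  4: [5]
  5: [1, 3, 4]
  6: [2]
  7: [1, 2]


Visit 2, enqueue [6, 7]
Visit 6, enqueue []
Visit 7, enqueue [1]
Visit 1, enqueue [3, 5]
Visit 3, enqueue [0]
Visit 5, enqueue [4]
Visit 0, enqueue []
Visit 4, enqueue []

BFS order: [2, 6, 7, 1, 3, 5, 0, 4]


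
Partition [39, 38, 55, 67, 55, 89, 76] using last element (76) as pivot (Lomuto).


Pivot: 76
  39 <= 76: advance i (no swap)
  38 <= 76: advance i (no swap)
  55 <= 76: advance i (no swap)
  67 <= 76: advance i (no swap)
  55 <= 76: advance i (no swap)
Place pivot at 5: [39, 38, 55, 67, 55, 76, 89]

Partitioned: [39, 38, 55, 67, 55, 76, 89]


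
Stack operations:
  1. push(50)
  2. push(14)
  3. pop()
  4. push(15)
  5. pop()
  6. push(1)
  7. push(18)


push(50) -> [50]
push(14) -> [50, 14]
pop()->14, [50]
push(15) -> [50, 15]
pop()->15, [50]
push(1) -> [50, 1]
push(18) -> [50, 1, 18]

Final stack: [50, 1, 18]


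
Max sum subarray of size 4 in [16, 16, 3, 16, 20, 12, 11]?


[0:4]: 51
[1:5]: 55
[2:6]: 51
[3:7]: 59

Max: 59 at [3:7]


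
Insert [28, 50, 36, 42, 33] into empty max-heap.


Insert 28: [28]
Insert 50: [50, 28]
Insert 36: [50, 28, 36]
Insert 42: [50, 42, 36, 28]
Insert 33: [50, 42, 36, 28, 33]

Final heap: [50, 42, 36, 28, 33]


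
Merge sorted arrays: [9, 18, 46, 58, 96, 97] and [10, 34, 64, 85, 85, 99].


Take 9 from A
Take 10 from B
Take 18 from A
Take 34 from B
Take 46 from A
Take 58 from A
Take 64 from B
Take 85 from B
Take 85 from B
Take 96 from A
Take 97 from A

Merged: [9, 10, 18, 34, 46, 58, 64, 85, 85, 96, 97, 99]


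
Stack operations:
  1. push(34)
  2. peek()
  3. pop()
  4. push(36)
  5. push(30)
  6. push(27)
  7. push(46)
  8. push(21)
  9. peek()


push(34) -> [34]
peek()->34
pop()->34, []
push(36) -> [36]
push(30) -> [36, 30]
push(27) -> [36, 30, 27]
push(46) -> [36, 30, 27, 46]
push(21) -> [36, 30, 27, 46, 21]
peek()->21

Final stack: [36, 30, 27, 46, 21]
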